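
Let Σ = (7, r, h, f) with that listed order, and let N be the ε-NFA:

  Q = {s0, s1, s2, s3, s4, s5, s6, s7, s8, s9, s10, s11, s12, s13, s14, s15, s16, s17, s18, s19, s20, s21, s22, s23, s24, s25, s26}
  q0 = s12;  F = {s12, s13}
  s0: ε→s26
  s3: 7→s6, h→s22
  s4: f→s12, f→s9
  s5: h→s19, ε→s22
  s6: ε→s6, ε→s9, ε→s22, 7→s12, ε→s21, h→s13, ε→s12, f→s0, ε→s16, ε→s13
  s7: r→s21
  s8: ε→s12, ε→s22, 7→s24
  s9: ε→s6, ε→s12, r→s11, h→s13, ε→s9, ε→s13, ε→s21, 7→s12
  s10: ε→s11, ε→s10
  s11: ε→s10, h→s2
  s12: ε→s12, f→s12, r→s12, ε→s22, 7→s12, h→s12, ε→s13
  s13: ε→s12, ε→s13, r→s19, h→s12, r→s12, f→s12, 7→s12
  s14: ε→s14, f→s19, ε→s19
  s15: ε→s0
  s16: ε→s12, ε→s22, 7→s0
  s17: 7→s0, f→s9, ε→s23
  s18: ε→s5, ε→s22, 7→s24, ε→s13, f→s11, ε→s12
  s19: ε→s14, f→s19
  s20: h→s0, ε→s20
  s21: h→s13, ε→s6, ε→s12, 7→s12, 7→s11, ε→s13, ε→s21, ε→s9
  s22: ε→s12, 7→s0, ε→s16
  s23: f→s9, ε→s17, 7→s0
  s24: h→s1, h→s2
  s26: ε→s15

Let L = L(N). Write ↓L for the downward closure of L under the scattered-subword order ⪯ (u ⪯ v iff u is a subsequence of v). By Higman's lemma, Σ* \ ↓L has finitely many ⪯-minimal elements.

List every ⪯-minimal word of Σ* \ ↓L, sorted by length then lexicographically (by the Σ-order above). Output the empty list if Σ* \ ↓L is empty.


Antichain: [].

|Q|=27, |F|=2, |δ|=84 (45 ε).
min D↑ (1 st, q0=0, F={}): 0:7→0,r→0,h→0,f→0 [Hopcroft].
L(D↑) = ∅; no obstructions.


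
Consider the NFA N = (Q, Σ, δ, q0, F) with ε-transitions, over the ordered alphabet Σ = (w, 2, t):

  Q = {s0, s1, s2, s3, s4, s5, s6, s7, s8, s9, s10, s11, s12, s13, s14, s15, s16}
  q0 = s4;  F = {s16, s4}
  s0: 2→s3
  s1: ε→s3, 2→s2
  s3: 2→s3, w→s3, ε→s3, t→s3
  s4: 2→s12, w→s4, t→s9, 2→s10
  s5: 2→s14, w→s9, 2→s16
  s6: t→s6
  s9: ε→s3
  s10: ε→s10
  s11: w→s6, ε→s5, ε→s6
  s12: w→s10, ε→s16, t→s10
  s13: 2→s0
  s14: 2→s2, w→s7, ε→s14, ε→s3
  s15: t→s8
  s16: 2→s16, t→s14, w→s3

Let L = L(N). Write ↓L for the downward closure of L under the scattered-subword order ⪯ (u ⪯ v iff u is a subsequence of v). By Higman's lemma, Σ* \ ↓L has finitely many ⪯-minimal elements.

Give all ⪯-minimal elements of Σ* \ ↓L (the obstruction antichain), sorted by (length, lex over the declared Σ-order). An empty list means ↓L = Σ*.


|Q|=17, |F|=2, |δ|=32 (9 ε).
min D↑ (3 st, q0=0, F={2}): 0:w→0,2→1,t→2 1:w→2,2→1,t→2 2:w→2,2→2,t→2 [Hopcroft].
't': N↓-sim [9, 6] end={s10,s14,s2,s3,s7,s9} ∉↓L; 1/1 single-dels accept.
'2w': |S_i|=[9, 7, 3] end={s10,s3,s7} ∉↓L; 2/2 deletions ∈↓L.
2 words, ⪯-incomp.

min(Σ*\↓L) = [t, 2w].


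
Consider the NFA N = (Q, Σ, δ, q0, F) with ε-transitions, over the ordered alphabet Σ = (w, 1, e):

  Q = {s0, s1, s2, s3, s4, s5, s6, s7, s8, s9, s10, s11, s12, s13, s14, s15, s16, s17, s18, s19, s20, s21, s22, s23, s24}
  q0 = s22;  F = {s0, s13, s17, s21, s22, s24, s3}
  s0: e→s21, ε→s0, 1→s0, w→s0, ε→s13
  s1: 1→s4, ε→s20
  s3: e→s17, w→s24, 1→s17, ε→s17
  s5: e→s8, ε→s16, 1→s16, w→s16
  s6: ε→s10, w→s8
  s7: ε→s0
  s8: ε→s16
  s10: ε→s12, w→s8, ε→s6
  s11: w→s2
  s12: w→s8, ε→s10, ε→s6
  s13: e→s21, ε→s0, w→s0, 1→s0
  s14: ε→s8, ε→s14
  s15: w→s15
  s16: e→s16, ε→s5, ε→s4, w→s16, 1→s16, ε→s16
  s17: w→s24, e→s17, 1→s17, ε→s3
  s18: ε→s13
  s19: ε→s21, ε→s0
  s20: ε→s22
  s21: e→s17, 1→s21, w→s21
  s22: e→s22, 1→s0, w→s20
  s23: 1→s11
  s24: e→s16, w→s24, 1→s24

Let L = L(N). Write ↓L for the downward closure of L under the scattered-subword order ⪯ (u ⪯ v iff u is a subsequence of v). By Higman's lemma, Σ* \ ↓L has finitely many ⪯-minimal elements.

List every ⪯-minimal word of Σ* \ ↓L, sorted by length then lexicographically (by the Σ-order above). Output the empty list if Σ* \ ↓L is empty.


Antichain: [1eewe].

|Q|=25, |F|=7, |δ|=57 (23 ε).
min D↑ (6 st, q0=0, F={5}): 0:w→0,1→1,e→0 1:w→1,1→1,e→2 2:w→2,1→2,e→3 3:w→4,1→3,e→3 4:w→4,1→4,e→5 5:w→5,1→5,e→5.
'1eewe': N↓-sim [12, 10, 8, 7, 5, 4] end={s16,s4,s5,s8} ∉↓L; 5/5 deletions ∈↓L.
1 words, ⪯-incomp.


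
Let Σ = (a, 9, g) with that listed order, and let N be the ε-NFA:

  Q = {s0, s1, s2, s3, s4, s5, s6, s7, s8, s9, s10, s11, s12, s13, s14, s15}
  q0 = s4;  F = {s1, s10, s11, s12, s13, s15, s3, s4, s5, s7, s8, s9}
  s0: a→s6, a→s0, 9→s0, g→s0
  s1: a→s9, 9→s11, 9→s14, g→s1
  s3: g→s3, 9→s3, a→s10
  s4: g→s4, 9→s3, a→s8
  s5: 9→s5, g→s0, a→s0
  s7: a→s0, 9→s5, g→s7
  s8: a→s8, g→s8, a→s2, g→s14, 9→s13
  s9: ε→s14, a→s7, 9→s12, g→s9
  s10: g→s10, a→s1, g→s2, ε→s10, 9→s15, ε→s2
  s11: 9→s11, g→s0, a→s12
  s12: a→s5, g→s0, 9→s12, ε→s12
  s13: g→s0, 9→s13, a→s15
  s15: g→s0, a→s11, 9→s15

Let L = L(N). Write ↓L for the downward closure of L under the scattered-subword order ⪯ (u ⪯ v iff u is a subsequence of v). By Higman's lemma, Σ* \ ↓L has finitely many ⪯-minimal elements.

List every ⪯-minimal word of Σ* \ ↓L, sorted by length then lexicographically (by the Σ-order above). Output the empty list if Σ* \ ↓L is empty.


min(Σ*\↓L) = [a9g, 9aaaaa].

|Q|=16, |F|=12, |δ|=48 (4 ε).
min D↑ (13 st, q0=0, F={6}): 0:a→1,9→2,g→0 1:a→1,9→3,g→1 2:a→4,9→2,g→2 3:a→5,9→3,g→6 4:a→7,9→5,g→4 5:a→8,9→5,g→6 6:a→6,9→6,g→6 7:a→9,9→8,g→7 8:a→10,9→8,g→6 9:a→11,9→10,g→9 10:a→12,9→10,g→6 11:a→6,9→12,g→11 12:a→6,9→12,g→6 [Hopcroft].
'a9g': N↓-sim [16, 14, 8, 2] end={s0,s6} — reject; 3/3 deletions ∈↓L.
'9aaaaa': |S_i|=[16, 14, 12, 9, 7, 4, 2] end={s0,s6} rej; 6/6 single-dels accept.
2 minimals (antichain).


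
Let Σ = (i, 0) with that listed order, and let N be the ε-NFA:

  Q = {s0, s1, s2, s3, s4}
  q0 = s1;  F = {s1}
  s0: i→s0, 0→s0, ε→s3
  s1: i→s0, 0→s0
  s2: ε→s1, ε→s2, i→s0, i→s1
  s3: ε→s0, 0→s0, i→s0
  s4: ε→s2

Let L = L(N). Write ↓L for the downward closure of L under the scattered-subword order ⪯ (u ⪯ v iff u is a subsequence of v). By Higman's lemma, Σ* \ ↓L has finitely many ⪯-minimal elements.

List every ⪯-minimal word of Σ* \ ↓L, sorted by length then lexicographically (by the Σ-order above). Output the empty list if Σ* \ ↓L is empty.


Antichain: [i, 0].

|Q|=5, |F|=1, |δ|=13 (5 ε).
min D↑ (2 st, q0=0, F={1}): 0:i→1,0→1 1:i→1,0→1 (ε-aug+det+¬).
'i': N↓-sim [3, 2] end={s0,s3} rej; 1/1 deletions ∈↓L.
'0': |S_i|=[3, 2] end={s0,s3} — reject; 1/1 deletions ∈↓L.
2 words, ⪯-incomp.


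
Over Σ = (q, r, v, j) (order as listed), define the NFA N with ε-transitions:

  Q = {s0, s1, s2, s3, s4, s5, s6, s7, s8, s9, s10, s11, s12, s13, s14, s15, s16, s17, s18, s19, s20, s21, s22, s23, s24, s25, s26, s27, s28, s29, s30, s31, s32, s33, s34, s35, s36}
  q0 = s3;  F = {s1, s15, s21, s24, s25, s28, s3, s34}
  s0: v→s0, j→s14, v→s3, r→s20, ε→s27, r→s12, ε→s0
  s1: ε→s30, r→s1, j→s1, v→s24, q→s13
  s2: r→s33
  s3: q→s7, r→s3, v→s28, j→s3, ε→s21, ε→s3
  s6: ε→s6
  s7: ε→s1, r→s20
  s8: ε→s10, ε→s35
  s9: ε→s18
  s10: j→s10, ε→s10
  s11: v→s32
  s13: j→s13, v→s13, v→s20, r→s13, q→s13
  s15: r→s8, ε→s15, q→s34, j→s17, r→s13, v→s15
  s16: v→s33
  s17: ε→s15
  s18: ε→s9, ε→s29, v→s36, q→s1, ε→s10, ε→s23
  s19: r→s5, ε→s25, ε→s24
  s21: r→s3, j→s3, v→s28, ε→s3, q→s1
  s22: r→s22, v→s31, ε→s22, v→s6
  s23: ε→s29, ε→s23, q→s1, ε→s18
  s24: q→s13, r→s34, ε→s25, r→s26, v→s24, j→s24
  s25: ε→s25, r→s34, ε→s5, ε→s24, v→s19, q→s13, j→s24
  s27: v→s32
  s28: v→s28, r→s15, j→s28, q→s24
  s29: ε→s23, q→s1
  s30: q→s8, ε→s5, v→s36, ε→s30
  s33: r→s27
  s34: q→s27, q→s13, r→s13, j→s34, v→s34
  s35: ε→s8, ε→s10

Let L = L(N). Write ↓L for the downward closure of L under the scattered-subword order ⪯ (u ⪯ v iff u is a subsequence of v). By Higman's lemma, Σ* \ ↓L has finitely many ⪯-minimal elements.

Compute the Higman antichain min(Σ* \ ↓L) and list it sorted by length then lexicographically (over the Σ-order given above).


min(Σ*\↓L) = [qq, vrr].

|Q|=37, |F|=8, |δ|=95 (33 ε).
min D↑ (7 st, q0=0, F={3}): 0:q→1,r→0,v→2,j→0 1:q→3,r→1,v→4,j→1 2:q→4,r→5,v→2,j→2 3:q→3,r→3,v→3,j→3 4:q→3,r→6,v→4,j→4 5:q→6,r→3,v→5,j→5 6:q→3,r→3,v→6,j→6 (ε-aug+det+¬).
'qq': run [22, 17, 7] end={s10,s13,s20,s27,s32,s35,s8} ∉↓L; 2/2 single-dels accept.
'vrr': run [22, 17, 12, 5] end={s10,s13,s20,s35,s8} rej; 3/3 deletions ∈↓L.
2 words, ⪯-incomp.


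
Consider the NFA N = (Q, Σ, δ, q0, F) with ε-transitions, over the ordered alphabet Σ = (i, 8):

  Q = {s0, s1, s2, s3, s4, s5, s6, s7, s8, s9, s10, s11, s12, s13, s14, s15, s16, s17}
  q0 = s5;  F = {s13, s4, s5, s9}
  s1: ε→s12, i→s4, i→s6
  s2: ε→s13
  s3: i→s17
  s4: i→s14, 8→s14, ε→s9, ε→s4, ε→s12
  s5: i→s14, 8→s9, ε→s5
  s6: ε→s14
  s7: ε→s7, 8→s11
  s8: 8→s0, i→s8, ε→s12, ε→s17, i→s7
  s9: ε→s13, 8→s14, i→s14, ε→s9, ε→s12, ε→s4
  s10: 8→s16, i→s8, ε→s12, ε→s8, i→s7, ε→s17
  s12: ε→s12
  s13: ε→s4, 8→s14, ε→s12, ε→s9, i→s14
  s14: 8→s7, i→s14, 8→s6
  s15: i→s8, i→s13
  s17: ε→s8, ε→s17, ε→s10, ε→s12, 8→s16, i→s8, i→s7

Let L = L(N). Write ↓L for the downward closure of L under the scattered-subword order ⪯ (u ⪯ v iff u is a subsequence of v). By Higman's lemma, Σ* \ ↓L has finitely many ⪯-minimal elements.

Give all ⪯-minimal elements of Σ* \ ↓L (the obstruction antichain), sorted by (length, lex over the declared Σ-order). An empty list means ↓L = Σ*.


|Q|=18, |F|=4, |δ|=51 (25 ε).
min D↑ (3 st, q0=0, F={1}): 0:i→1,8→2 1:i→1,8→1 2:i→1,8→1 (ε-aug+det+¬).
'i': N↓-sim [9, 4] end={s11,s14,s6,s7} ∉↓L; 1/1 del acc.
'88': N↓-sim [9, 8, 4] end={s11,s14,s6,s7} ∉↓L; 2/2 deletions ∈↓L.
2 minimals (antichain).

min(Σ*\↓L) = [i, 88].


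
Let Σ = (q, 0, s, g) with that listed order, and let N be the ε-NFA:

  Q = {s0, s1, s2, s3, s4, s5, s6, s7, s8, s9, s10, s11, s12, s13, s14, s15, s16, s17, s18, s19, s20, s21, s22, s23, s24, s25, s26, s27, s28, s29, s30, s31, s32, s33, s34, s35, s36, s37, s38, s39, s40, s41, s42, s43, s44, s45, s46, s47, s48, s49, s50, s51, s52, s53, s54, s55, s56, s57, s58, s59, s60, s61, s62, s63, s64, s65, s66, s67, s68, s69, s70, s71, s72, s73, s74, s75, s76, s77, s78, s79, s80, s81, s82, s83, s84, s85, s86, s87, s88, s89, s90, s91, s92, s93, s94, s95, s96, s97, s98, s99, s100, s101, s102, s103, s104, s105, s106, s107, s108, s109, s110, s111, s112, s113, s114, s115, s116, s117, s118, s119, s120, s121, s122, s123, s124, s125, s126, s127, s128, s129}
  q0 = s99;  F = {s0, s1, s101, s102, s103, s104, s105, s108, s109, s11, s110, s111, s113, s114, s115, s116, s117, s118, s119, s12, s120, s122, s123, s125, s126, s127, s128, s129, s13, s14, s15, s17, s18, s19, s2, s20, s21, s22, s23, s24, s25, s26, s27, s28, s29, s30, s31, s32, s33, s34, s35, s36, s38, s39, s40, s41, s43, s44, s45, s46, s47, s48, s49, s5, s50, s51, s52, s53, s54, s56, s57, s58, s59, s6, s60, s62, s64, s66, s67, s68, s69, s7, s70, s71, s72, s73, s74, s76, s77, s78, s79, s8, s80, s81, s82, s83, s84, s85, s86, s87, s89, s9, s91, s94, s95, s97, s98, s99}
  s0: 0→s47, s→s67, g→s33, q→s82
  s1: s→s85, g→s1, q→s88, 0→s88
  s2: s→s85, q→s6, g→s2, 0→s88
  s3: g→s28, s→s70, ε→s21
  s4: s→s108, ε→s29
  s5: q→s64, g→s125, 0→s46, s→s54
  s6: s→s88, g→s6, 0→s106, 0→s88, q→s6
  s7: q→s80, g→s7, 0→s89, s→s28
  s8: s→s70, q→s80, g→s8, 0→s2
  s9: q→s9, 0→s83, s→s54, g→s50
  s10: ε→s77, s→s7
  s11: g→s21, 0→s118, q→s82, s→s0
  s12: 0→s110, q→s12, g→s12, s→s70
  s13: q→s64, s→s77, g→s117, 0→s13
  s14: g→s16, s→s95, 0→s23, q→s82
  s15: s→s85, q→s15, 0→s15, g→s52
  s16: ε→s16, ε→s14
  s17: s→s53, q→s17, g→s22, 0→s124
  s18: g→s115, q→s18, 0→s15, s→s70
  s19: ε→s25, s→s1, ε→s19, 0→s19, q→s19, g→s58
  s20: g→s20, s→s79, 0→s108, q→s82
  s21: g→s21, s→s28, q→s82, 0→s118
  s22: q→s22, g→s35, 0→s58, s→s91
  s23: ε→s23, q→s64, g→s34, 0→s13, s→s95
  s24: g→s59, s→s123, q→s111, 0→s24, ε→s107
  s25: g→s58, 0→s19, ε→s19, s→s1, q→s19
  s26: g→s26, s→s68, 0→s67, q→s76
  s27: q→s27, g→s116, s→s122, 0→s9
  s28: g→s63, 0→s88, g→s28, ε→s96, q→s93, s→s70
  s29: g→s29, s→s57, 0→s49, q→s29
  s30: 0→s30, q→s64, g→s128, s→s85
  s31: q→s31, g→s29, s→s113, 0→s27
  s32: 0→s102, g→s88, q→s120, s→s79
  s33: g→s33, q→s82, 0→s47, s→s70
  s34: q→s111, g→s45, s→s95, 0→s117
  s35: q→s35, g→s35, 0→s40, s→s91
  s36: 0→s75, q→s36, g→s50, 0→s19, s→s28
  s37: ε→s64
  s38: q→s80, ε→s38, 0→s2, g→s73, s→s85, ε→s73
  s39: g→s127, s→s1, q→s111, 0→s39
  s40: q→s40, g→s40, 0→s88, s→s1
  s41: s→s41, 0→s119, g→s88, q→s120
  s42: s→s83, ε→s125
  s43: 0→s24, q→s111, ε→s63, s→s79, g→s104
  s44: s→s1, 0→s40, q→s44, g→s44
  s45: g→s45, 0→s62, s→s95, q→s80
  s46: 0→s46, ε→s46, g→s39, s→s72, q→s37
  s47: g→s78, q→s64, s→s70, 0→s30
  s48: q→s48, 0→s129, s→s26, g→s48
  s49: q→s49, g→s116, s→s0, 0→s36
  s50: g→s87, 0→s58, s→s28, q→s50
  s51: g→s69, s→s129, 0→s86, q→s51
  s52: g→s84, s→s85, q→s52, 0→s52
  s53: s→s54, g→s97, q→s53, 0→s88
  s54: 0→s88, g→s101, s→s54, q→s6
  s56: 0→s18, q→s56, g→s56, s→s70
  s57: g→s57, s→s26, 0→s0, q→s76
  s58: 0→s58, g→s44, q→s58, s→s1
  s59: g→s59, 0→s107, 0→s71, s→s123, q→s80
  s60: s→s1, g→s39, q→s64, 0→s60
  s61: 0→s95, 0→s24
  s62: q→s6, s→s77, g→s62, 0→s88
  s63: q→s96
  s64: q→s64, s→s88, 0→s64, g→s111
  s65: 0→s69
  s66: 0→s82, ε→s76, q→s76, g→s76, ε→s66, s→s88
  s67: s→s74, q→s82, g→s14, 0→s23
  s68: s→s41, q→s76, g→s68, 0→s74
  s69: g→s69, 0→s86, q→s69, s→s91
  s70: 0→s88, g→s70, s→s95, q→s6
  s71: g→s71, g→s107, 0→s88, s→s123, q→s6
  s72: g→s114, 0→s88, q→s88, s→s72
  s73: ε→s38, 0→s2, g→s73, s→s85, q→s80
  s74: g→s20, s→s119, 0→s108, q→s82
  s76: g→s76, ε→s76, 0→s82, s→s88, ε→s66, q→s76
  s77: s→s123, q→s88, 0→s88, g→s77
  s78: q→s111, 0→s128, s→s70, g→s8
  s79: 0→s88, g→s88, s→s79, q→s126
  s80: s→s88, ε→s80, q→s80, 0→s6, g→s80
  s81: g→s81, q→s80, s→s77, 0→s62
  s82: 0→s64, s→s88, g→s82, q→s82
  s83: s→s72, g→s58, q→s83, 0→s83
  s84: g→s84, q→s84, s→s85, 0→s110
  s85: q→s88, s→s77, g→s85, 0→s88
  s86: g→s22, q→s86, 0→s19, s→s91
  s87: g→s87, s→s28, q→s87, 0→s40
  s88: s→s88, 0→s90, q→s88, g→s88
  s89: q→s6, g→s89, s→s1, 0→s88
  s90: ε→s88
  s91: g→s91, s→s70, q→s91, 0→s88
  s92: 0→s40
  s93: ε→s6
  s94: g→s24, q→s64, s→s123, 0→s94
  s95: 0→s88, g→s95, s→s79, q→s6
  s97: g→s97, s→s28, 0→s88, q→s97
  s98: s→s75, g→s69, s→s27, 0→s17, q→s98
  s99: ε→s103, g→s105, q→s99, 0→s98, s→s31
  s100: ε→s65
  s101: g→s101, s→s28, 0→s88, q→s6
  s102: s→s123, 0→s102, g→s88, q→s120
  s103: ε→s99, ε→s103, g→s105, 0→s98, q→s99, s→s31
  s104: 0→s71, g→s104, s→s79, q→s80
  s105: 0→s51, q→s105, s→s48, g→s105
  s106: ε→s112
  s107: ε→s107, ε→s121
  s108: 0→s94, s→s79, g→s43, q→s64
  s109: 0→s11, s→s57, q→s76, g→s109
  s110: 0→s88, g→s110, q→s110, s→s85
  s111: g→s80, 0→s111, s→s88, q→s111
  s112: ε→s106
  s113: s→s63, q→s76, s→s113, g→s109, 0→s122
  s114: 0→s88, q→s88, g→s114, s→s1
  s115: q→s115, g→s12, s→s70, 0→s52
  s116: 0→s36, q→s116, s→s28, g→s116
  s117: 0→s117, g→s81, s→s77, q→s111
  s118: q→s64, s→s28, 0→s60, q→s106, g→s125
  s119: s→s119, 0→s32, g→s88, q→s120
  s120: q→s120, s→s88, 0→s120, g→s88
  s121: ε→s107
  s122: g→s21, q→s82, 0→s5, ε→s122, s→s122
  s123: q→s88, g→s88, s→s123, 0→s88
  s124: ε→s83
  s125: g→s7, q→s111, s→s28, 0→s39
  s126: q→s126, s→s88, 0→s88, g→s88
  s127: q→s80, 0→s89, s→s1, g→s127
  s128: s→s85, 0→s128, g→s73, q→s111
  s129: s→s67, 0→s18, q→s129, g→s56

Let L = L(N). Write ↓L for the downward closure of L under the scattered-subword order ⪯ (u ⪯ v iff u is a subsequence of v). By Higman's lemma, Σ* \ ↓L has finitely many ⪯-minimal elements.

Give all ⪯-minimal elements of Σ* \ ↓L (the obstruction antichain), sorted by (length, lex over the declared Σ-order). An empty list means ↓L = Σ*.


min(Σ*\↓L) = [00s0, 0gs0, ssqs, 000sq, 00gg00, gssssg].

|Q|=130, |F|=108, |δ|=490 (36 ε).
min D↑ (105 st, q0=0, F={27}): 0:q→0,0→1,s→2,g→3 1:q→1,0→4,s→5,g→6 2:q→2,0→5,s→7,g→8 3:q→3,0→9,s→10,g→3 4:q→4,0→11,s→12,g→13 5:q→5,0→14,s→15,g→16 6:q→6,0→17,s→18,g→6 7:q→19,0→15,s→7,g→20 8:q→8,0→21,s→22,g→8 9:q→9,0→17,s→23,g→6 10:q→10,0→23,s→24,g→10 11:q→11,0→11,s→25,g→26 12:q→12,0→27,s→28,g→29 13:q→13,0→26,s→18,g→30 14:q→14,0→11,s→28,g→31 15:q→32,0→33,s→15,g→34 16:q→16,0→35,s→36,g→16 17:q→17,0→37,s→18,g→13 18:q→18,0→27,s→38,g→18 19:q→19,0→32,s→27,g→19 20:q→19,0→39,s→22,g→20 21:q→21,0→35,s→40,g→16 22:q→19,0→40,s→24,g→22 23:q→23,0→41,s→42,g→43 24:q→19,0→42,s→44,g→24 25:q→27,0→27,s→25,g→45 26:q→26,0→26,s→46,g→47 27:q→27,0→27,s→27,g→27 28:q→48,0→27,s→28,g→49 29:q→29,0→27,s→36,g→29 30:q→30,0→50,s→18,g→30 31:q→31,0→26,s→36,g→51 32:q→32,0→52,s→27,g→32 33:q→52,0→53,s→28,g→54 34:q→32,0→55,s→36,g→34 35:q→35,0→37,s→36,g→31 36:q→48,0→27,s→38,g→36 37:q→37,0→37,s→46,g→26 38:q→48,0→27,s→56,g→38 39:q→32,0→55,s→40,g→34 40:q→32,0→57,s→42,g→58 41:q→41,0→59,s→38,g→60 42:q→32,0→61,s→62,g→63 43:q→43,0→41,s→38,g→43 44:q→19,0→62,s→64,g→44 45:q→27,0→27,s→46,g→45 46:q→27,0→27,s→65,g→46 47:q→47,0→50,s→46,g→47 48:q→48,0→27,s→27,g→48 49:q→48,0→27,s→36,g→49 50:q→50,0→27,s→46,g→50 51:q→51,0→50,s→36,g→51 52:q→52,0→52,s→27,g→66 53:q→52,0→53,s→25,g→67 54:q→66,0→67,s→36,g→68 55:q→52,0→69,s→36,g→54 56:q→48,0→27,s→70,g→56 57:q→52,0→71,s→38,g→72 58:q→32,0→57,s→38,g→58 59:q→59,0→59,s→65,g→73 60:q→60,0→73,s→38,g→74 61:q→52,0→75,s→56,g→76 62:q→32,0→77,s→78,g→79 63:q→32,0→61,s→56,g→63 64:q→80,0→78,s→64,g→27 65:q→27,0→27,s→81,g→65 66:q→66,0→66,s→27,g→82 67:q→66,0→67,s→46,g→83 68:q→82,0→84,s→36,g→68 69:q→52,0→69,s→46,g→67 70:q→85,0→27,s→70,g→27 71:q→52,0→71,s→65,g→86 72:q→66,0→86,s→38,g→87 73:q→73,0→73,s→65,g→88 74:q→74,0→89,s→38,g→74 75:q→52,0→75,s→81,g→90 76:q→66,0→90,s→56,g→91 77:q→52,0→92,s→70,g→93 78:q→80,0→94,s→78,g→27 79:q→32,0→77,s→70,g→79 80:q→80,0→80,s→27,g→27 81:q→27,0→27,s→95,g→81 82:q→82,0→48,s→27,g→82 83:q→82,0→84,s→46,g→83 84:q→48,0→27,s→46,g→84 85:q→85,0→27,s→27,g→27 86:q→66,0→86,s→65,g→96 87:q→82,0→97,s→38,g→87 88:q→88,0→89,s→65,g→88 89:q→89,0→27,s→65,g→89 90:q→66,0→90,s→81,g→98 91:q→82,0→99,s→56,g→91 92:q→52,0→92,s→95,g→100 93:q→66,0→100,s→70,g→101 94:q→80,0→102,s→70,g→27 95:q→27,0→27,s→95,g→27 96:q→82,0→97,s→65,g→96 97:q→48,0→27,s→65,g→97 98:q→82,0→99,s→81,g→98 99:q→48,0→27,s→81,g→99 100:q→66,0→100,s→95,g→103 101:q→82,0→104,s→70,g→101 102:q→80,0→102,s→95,g→27 103:q→82,0→104,s→95,g→103 104:q→48,0→27,s→95,g→104 [Hopcroft].
'00s0': run [121, 107, 87, 24, 4] end={s106,s112,s88,s90} ∉↓L; 4/4 deletions ∈↓L.
'0gs0': run [121, 107, 83, 18, 4] end={s106,s112,s88,s90} ∉↓L; 4/4 single-dels accept.
'ssqs': N↓-sim [121, 110, 81, 16, 2] end={s88,s90} ∉↓L; 4/4 del acc.
'000sq': N↓-sim [121, 107, 87, 49, 8, 2] end={s88,s90} ∉↓L; 5/5 deletions ∈↓L.
'00gg00': |S_i|=[121, 107, 87, 58, 44, 17, 4] end={s106,s112,s88,s90} ∉↓L; 6/6 single-dels accept.
'gssssg': run [121, 104, 73, 48, 35, 10, 2] end={s88,s90} — reject; 6/6 single-dels accept.
6 words, ⪯-incomp.


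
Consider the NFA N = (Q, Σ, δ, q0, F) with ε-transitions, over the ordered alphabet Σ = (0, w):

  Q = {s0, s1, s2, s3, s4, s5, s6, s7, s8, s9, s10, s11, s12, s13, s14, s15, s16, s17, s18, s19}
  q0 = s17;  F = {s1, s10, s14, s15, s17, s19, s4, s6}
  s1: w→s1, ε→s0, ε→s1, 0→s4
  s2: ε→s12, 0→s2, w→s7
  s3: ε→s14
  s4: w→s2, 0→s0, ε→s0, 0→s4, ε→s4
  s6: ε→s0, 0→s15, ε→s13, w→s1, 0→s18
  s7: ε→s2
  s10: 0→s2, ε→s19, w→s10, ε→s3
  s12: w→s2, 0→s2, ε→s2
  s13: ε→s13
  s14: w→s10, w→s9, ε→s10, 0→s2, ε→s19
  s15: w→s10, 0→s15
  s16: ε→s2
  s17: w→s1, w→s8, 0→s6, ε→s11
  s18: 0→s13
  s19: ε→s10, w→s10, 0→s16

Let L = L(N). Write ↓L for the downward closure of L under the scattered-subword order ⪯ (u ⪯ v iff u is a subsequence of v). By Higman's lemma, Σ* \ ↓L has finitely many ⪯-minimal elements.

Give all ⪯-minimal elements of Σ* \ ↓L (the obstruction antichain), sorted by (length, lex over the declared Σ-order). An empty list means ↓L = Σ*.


|Q|=20, |F|=8, |δ|=43 (18 ε).
min D↑ (7 st, q0=0, F={6}): 0:0→1,w→2 1:0→3,w→2 2:0→4,w→2 3:0→3,w→5 4:0→4,w→6 5:0→6,w→5 6:0→6,w→6 (ε-aug+det+¬).
'w0w': N↓-sim [19, 13, 6, 3] end={s12,s2,s7} rej; 3/3 single-dels accept.
'00w0': N↓-sim [19, 16, 14, 9, 4] end={s12,s16,s2,s7} — reject; 4/4 del acc.
2 obstructions.

A = [w0w, 00w0].


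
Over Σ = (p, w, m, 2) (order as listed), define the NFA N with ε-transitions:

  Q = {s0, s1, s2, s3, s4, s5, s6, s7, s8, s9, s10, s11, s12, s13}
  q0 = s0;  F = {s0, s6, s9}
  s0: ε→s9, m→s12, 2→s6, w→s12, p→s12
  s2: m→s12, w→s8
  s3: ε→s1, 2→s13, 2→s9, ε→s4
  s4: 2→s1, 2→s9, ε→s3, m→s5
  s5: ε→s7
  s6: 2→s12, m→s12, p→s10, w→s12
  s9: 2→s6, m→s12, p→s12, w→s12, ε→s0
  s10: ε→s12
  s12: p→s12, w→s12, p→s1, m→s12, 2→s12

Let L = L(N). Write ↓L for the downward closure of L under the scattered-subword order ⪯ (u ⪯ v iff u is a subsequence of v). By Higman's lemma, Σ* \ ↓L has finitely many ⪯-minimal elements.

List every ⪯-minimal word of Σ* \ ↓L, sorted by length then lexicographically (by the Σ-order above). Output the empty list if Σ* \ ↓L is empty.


|Q|=14, |F|=3, |δ|=31 (7 ε).
min D↑ (3 st, q0=0, F={1}): 0:p→1,w→1,m→1,2→2 1:p→1,w→1,m→1,2→1 2:p→1,w→1,m→1,2→1 (ε-aug+det+¬).
'p': N↓-sim [6, 3] end={s1,s10,s12} rej; 1/1 deletions ∈↓L.
'w': run [6, 2] end={s1,s12} — reject; 1/1 single-dels accept.
'm': N↓-sim [6, 2] end={s1,s12} ∉↓L; 1/1 deletions ∈↓L.
'22': run [6, 4, 2] end={s1,s12} rej; 2/2 single-dels accept.
4 minimals (antichain).

min(Σ*\↓L) = [p, w, m, 22].


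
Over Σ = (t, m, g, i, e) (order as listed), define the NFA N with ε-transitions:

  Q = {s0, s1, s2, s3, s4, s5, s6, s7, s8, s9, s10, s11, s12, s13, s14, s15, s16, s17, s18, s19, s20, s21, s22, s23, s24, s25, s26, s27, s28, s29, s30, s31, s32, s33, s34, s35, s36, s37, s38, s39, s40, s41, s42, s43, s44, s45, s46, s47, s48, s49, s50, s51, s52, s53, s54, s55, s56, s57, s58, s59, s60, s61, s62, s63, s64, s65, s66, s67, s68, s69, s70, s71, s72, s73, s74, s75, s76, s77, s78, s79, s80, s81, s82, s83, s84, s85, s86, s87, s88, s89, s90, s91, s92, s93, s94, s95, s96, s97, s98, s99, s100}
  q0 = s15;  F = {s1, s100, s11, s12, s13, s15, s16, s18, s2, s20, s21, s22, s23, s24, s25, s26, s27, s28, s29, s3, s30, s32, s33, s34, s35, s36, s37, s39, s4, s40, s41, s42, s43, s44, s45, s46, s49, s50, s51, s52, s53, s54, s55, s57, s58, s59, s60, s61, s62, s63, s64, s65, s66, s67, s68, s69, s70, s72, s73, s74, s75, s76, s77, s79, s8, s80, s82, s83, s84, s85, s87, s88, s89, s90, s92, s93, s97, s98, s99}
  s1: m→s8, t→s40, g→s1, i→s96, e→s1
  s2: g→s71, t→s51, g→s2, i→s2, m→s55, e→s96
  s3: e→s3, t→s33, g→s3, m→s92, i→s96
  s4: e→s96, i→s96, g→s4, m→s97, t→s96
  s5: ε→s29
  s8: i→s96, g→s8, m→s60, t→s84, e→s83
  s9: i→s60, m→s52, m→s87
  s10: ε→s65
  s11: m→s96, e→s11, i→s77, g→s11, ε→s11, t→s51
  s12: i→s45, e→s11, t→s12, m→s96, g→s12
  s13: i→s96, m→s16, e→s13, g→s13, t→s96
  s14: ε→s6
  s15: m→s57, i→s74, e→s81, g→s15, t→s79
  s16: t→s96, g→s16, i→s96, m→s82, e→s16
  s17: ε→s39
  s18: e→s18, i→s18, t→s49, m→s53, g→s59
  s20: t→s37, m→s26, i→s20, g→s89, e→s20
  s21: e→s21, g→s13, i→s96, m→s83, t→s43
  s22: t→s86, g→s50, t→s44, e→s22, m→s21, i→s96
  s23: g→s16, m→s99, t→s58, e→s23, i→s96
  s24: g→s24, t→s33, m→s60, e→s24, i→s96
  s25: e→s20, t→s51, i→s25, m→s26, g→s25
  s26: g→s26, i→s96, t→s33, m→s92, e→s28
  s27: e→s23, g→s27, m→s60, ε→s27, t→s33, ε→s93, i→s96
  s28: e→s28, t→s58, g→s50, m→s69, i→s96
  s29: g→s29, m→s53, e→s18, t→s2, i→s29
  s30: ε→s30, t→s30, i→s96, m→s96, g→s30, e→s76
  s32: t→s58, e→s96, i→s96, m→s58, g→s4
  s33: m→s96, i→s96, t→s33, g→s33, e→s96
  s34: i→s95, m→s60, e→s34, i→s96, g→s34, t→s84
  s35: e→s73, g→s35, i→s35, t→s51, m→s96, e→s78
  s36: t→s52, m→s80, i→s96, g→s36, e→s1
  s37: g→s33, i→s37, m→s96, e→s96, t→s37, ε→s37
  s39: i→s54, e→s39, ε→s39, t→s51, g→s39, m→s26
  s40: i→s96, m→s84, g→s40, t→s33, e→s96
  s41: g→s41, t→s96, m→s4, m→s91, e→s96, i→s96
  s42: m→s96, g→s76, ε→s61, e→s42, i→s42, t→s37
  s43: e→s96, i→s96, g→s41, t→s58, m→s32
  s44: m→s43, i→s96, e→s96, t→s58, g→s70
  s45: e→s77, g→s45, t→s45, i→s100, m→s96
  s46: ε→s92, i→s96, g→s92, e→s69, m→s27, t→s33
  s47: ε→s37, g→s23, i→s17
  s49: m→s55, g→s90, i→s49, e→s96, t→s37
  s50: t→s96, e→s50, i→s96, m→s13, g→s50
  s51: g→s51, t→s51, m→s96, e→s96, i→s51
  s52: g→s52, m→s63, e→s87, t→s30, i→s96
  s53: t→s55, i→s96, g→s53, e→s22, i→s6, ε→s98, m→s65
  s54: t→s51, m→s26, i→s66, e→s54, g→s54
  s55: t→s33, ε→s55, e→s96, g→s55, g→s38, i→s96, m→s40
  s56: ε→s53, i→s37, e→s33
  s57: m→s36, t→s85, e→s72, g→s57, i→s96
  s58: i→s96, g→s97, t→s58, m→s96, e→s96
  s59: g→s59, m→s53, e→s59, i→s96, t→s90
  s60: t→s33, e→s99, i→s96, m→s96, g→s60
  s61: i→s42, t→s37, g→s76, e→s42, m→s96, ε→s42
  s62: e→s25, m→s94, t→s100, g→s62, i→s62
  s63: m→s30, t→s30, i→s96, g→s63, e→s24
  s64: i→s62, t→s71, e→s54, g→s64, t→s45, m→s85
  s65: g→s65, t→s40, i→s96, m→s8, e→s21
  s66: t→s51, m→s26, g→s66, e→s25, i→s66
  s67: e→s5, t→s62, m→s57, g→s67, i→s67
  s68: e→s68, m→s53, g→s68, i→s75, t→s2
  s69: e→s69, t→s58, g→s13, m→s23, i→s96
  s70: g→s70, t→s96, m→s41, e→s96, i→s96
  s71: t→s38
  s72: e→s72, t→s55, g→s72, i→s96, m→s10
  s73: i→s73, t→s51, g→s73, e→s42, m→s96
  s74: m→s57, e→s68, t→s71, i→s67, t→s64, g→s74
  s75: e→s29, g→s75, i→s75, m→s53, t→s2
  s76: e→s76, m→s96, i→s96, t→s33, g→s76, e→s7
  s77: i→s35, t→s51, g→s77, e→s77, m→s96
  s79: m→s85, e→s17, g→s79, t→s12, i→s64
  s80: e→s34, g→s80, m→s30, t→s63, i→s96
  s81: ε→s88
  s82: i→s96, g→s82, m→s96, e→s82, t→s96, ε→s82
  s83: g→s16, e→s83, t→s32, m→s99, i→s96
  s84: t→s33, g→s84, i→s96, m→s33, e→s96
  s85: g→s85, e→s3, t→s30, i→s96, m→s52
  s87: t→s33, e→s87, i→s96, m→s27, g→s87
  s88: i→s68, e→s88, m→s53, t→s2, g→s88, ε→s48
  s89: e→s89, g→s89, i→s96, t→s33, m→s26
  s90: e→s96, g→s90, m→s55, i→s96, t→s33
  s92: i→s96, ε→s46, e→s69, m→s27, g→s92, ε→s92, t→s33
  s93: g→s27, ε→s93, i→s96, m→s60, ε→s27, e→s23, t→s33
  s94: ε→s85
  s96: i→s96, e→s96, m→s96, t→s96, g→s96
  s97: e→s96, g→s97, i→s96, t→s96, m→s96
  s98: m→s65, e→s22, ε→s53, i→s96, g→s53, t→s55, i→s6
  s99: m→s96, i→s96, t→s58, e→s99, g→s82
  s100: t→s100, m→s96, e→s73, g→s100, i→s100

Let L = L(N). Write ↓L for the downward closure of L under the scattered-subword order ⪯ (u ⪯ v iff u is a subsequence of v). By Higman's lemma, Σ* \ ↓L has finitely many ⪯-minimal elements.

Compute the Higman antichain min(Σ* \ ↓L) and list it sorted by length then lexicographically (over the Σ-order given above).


|Q|=101, |F|=79, |δ|=445 (26 ε).
min D↑ (76 st, q0=0, F={10}): 0:t→1,m→2,g→0,i→3,e→4 1:t→5,m→6,g→1,i→7,e→8 2:t→6,m→9,g→2,i→10,e→11 3:t→7,m→2,g→3,i→12,e→13 4:t→14,m→15,g→4,i→13,e→4 5:t→5,m→10,g→5,i→16,e→17 6:t→18,m→19,g→6,i→10,e→20 7:t→16,m→6,g→7,i→21,e→22 8:t→23,m→24,g→8,i→22,e→8 9:t→19,m→25,g→9,i→10,e→26 10:t→10,m→10,g→10,i→10,e→10 11:t→27,m→28,g→11,i→10,e→11 12:t→21,m→2,g→12,i→12,e→29 13:t→14,m→15,g→13,i→30,e→13 14:t→23,m→27,g→14,i→14,e→10 15:t→27,m→28,g→15,i→10,e→31 16:t→16,m→10,g→16,i→32,e→33 17:t→23,m→10,g→17,i→33,e→17 18:t→18,m→10,g→18,i→10,e→34 19:t→18,m→35,g→19,i→10,e→36 20:t→37,m→38,g→20,i→10,e→20 21:t→32,m→6,g→21,i→21,e→39 22:t→23,m→24,g→22,i→40,e→22 23:t→23,m→10,g→23,i→23,e→10 24:t→37,m→38,g→24,i→10,e→41 25:t→35,m→18,g→25,i→10,e→42 26:t→43,m→44,g→26,i→10,e→26 27:t→37,m→43,g→27,i→10,e→10 28:t→43,m→44,g→28,i→10,e→45 29:t→14,m→15,g→29,i→29,e→46 30:t→14,m→15,g→30,i→30,e→29 31:t→47,m→45,g→48,i→10,e→31 32:t→32,m→10,g→32,i→32,e→49 33:t→23,m→10,g→33,i→50,e→33 34:t→37,m→10,g→34,i→10,e→34 35:t→18,m→18,g→35,i→10,e→51 36:t→37,m→52,g→36,i→10,e→36 37:t→37,m→10,g→37,i→10,e→10 38:t→37,m→52,g→38,i→10,e→53 39:t→23,m→24,g→39,i→39,e→54 40:t→23,m→24,g→40,i→40,e→39 41:t→55,m→53,g→48,i→10,e→41 42:t→56,m→57,g→42,i→10,e→42 43:t→37,m→56,g→43,i→10,e→10 44:t→56,m→57,g→44,i→10,e→58 45:t→59,m→58,g→60,i→10,e→45 46:t→61,m→15,g→62,i→46,e→46 47:t→55,m→59,g→63,i→10,e→10 48:t→10,m→60,g→48,i→10,e→48 49:t→23,m→10,g→49,i→49,e→64 50:t→23,m→10,g→50,i→50,e→49 51:t→37,m→57,g→51,i→10,e→51 52:t→37,m→57,g→52,i→10,e→65 53:t→55,m→65,g→60,i→10,e→53 54:t→66,m→24,g→67,i→54,e→54 55:t→55,m→10,g→68,i→10,e→10 56:t→37,m→37,g→56,i→10,e→10 57:t→37,m→10,g→57,i→10,e→69 58:t→70,m→69,g→71,i→10,e→58 59:t→55,m→70,g→72,i→10,e→10 60:t→10,m→71,g→60,i→10,e→60 61:t→66,m→27,g→73,i→61,e→10 62:t→73,m→15,g→62,i→10,e→62 63:t→10,m→72,g→63,i→10,e→10 64:t→66,m→10,g→34,i→64,e→64 65:t→55,m→69,g→71,i→10,e→65 66:t→66,m→10,g→37,i→66,e→10 67:t→37,m→24,g→67,i→10,e→67 68:t→10,m→10,g→68,i→10,e→10 69:t→55,m→10,g→74,i→10,e→69 70:t→55,m→55,g→75,i→10,e→10 71:t→10,m→74,g→71,i→10,e→71 72:t→10,m→75,g→72,i→10,e→10 73:t→37,m→27,g→73,i→10,e→10 74:t→10,m→10,g→74,i→10,e→74 75:t→10,m→68,g→75,i→10,e→10 [Hopcroft].
'mi': |S_i|=[94, 56, 3] end={s6,s95,s96} — reject; 2/2 del acc.
'ttm': |S_i|=[94, 66, 21, 1] end={s96} — reject; 3/3 single-dels accept.
'ete': N↓-sim [94, 77, 22, 1] end={s96} — reject; 3/3 single-dels accept.
'mmmmm': N↓-sim [94, 56, 39, 25, 10, 1] end={s96} ∉↓L; 5/5 del acc.
'emegt': |S_i|=[94, 77, 39, 22, 10, 1] end={s96} ∉↓L; 5/5 del acc.
'iieegi': N↓-sim [94, 85, 79, 65, 57, 51, 3] end={s6,s95,s96} — reject; 6/6 del acc.
6 words, ⪯-incomp.

min(Σ*\↓L) = [mi, ttm, ete, mmmmm, emegt, iieegi].


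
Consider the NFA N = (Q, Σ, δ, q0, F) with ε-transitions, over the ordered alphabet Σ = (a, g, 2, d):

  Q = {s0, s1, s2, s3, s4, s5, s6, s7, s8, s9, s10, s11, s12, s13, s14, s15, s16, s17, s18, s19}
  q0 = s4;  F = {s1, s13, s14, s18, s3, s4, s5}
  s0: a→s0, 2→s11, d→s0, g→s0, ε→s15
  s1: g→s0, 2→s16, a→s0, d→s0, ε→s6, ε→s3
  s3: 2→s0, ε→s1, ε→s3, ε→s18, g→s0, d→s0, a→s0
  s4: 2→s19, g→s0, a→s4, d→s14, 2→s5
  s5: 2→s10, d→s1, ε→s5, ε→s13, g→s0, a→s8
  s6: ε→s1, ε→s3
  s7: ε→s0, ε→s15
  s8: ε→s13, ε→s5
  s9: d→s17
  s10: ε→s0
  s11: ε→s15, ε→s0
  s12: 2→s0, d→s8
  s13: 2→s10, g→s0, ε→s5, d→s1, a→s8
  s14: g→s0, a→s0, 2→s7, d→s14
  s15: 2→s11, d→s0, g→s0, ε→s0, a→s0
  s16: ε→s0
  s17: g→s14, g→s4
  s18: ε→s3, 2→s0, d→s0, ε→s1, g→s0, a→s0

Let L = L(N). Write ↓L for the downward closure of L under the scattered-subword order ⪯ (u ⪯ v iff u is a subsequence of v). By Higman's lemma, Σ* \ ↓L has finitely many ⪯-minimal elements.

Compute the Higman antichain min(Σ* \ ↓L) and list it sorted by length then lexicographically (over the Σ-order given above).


A = [g, 22, da, d2, 2dd].

|Q|=20, |F|=7, |δ|=64 (22 ε).
min D↑ (5 st, q0=0, F={1}): 0:a→0,g→1,2→2,d→3 1:a→1,g→1,2→1,d→1 2:a→2,g→1,2→1,d→4 3:a→1,g→1,2→1,d→3 4:a→1,g→1,2→1,d→1 (ε-aug+det+¬).
'g': |S_i|=[16, 3] end={s0,s11,s15} — reject; 1/1 single-dels accept.
'22': |S_i|=[16, 14, 5] end={s0,s10,s11,s15,s16} ∉↓L; 2/2 del acc.
'da': run [16, 10, 3] end={s0,s11,s15} ∉↓L; 2/2 single-dels accept.
'd2': |S_i|=[16, 10, 5] end={s0,s11,s15,s16,s7} rej; 2/2 del acc.
'2dd': run [16, 14, 8, 3] end={s0,s11,s15} — reject; 3/3 single-dels accept.
5 minimals (antichain).


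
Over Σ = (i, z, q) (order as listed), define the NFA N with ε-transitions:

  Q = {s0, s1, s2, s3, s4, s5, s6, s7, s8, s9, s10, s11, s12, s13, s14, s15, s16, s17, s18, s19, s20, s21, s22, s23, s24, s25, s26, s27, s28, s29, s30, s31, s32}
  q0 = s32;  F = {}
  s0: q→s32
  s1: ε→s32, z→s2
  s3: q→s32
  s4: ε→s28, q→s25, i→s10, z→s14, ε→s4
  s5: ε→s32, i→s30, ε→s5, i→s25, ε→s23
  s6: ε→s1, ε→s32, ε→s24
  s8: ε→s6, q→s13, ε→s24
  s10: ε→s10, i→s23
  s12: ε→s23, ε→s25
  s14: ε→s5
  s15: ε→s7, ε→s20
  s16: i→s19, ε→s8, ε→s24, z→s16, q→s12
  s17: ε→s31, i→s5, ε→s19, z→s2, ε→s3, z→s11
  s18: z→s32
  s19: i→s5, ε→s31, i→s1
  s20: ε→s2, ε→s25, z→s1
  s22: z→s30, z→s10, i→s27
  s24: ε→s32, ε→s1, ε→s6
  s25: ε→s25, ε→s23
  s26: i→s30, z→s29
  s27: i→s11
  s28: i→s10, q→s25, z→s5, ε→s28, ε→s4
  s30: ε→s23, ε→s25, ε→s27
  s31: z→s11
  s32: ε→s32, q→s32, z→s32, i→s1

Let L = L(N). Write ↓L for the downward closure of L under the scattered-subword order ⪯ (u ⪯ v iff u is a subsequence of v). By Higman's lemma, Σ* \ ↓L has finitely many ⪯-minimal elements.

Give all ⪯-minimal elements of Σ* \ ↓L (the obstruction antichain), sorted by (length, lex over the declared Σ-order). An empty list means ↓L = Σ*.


Antichain: [ε].

|Q|=33, |F|=0, |δ|=69 (36 ε).
min D↑ (1 st, q0=0, F={0}): 0:i→0,z→0,q→0.
ε ∈ L(D↑) — L = ∅.


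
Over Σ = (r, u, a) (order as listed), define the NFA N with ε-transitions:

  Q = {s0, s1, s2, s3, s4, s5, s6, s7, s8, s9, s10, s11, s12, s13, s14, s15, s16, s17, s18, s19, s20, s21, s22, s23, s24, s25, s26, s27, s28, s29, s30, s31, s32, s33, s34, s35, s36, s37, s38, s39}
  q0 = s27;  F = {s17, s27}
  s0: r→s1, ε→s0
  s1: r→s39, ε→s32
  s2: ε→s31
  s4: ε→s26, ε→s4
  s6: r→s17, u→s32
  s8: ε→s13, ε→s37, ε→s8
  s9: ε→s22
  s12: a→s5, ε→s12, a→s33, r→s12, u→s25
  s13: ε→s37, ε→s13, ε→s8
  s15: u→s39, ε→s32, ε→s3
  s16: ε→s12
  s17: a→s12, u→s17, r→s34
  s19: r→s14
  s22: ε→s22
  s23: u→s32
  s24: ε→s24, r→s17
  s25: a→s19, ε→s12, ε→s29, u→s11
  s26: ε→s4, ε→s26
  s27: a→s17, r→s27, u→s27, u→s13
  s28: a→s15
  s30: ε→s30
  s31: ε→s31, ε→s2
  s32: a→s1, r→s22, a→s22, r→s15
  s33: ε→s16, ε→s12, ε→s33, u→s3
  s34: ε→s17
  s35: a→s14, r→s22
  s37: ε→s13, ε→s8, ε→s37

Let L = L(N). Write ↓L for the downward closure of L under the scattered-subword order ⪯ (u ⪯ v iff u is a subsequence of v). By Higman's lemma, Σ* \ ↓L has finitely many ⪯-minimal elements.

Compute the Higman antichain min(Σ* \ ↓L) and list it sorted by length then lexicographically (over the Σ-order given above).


Antichain: [aa].

|Q|=40, |F|=2, |δ|=61 (32 ε).
min D↑ (3 st, q0=0, F={2}): 0:r→0,u→0,a→1 1:r→1,u→1,a→2 2:r→2,u→2,a→2.
'aa': |S_i|=[16, 12, 10] end={s11,s12,s14,s16,s19,s25,s29,s3,s33,s5} rej; 2/2 deletions ∈↓L.
1 words, ⪯-incomp.


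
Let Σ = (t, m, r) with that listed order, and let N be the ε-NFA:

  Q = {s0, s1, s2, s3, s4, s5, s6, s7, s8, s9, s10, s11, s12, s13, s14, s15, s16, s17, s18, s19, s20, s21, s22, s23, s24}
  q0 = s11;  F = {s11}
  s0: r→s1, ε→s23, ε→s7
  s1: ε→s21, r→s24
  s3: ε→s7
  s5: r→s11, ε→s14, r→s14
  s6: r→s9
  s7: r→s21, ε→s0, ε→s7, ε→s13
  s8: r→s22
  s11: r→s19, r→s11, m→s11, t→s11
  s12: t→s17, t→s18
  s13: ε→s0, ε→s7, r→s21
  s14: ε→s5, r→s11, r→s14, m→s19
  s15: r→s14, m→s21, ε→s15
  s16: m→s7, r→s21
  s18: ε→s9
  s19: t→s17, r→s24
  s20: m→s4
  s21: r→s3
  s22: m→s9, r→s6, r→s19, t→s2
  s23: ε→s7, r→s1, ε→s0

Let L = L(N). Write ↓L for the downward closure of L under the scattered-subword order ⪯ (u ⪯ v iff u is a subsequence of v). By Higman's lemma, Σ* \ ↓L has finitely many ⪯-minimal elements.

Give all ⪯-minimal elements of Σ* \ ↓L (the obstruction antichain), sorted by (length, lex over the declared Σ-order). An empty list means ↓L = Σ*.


|Q|=25, |F|=1, |δ|=45 (15 ε).
min D↑ (1 st, q0=0, F={}): 0:t→0,m→0,r→0 (ε-aug+det+¬).
L(D↑) = ∅ ⇒ ↓L = Σ*.

Antichain: [].


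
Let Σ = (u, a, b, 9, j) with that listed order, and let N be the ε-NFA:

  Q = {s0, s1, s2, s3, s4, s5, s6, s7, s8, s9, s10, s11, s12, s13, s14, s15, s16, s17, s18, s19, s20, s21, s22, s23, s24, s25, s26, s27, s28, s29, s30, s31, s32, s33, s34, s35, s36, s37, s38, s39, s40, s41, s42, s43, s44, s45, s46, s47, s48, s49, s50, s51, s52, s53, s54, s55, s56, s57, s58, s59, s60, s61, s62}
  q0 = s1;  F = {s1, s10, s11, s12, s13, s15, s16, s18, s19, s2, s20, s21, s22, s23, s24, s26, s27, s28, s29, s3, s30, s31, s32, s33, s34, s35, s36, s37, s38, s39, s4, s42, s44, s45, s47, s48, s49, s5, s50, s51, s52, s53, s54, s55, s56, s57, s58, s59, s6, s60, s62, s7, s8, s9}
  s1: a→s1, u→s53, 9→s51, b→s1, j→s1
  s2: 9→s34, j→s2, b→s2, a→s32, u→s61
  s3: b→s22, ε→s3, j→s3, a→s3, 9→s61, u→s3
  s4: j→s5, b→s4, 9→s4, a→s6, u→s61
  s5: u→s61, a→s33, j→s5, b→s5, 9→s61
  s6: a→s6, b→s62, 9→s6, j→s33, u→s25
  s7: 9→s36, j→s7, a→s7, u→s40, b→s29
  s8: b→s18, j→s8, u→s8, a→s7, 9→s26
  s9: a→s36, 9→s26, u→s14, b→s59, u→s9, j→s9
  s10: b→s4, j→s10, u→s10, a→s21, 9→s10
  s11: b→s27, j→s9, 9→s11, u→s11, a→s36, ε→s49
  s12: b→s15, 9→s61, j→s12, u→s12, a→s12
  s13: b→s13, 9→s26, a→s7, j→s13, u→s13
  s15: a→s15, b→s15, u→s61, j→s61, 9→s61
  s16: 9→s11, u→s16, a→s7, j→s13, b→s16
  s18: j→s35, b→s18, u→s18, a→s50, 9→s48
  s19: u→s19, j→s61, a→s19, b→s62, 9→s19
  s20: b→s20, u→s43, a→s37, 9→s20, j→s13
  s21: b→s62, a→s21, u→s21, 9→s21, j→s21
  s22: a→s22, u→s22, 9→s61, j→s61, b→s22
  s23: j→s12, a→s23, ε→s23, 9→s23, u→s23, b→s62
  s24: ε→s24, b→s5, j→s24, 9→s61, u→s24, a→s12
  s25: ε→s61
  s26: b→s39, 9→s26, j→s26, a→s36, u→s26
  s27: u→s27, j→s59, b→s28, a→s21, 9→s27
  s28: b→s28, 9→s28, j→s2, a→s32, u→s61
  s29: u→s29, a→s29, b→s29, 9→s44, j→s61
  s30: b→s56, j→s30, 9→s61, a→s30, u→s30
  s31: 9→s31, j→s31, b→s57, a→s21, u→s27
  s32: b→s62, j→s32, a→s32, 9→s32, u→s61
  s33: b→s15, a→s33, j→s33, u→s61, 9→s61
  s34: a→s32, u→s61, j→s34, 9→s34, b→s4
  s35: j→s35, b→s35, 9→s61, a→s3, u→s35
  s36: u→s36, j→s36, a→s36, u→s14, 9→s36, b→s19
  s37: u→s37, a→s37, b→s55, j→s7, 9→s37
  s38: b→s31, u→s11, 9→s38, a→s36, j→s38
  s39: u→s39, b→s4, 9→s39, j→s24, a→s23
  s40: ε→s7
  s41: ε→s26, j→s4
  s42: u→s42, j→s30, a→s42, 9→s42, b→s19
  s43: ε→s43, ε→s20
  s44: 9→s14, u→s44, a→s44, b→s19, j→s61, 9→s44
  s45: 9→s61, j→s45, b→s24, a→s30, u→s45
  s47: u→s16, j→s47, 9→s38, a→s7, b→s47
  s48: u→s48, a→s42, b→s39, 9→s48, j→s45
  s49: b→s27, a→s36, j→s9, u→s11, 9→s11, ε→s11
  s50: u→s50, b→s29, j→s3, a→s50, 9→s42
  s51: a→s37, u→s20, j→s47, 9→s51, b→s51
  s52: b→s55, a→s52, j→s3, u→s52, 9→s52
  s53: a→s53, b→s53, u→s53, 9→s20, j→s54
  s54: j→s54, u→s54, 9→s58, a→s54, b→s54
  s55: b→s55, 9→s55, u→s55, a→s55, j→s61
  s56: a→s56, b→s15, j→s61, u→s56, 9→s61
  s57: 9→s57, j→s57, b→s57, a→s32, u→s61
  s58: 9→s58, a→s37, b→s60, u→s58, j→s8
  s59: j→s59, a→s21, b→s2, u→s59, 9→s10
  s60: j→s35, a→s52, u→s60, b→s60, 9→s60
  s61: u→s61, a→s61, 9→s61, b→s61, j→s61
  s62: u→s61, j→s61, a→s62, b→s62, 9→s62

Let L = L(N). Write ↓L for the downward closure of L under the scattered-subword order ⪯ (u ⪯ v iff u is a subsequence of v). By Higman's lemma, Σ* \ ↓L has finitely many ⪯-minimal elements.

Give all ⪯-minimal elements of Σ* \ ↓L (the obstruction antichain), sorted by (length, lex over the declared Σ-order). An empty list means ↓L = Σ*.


Antichain: [9abj, uj9bj9, 9j9bbu].

|Q|=63, |F|=54, |δ|=289 (10 ε).
min D↑ (54 st, q0=0, F={16}): 0:u→1,a→0,b→0,9→2,j→0 1:u→1,a→1,b→1,9→3,j→4 2:u→3,a→5,b→2,9→2,j→6 3:u→3,a→5,b→3,9→3,j→7 4:u→4,a→4,b→4,9→8,j→4 5:u→5,a→5,b→9,9→5,j→10 6:u→11,a→10,b→6,9→12,j→6 7:u→7,a→10,b→7,9→13,j→7 8:u→8,a→5,b→14,9→8,j→15 9:u→9,a→9,b→9,9→9,j→16 10:u→10,a→10,b→17,9→18,j→10 11:u→11,a→10,b→11,9→19,j→7 12:u→19,a→18,b→20,9→12,j→12 13:u→13,a→18,b→21,9→13,j→13 14:u→14,a→22,b→14,9→14,j→23 15:u→15,a→10,b→24,9→13,j→15 16:u→16,a→16,b→16,9→16,j→16 17:u→17,a→17,b→17,9→25,j→16 18:u→18,a→18,b→26,9→18,j→18 19:u→19,a→18,b→27,9→19,j→28 20:u→27,a→29,b→30,9→20,j→20 21:u→21,a→31,b→32,9→21,j→33 22:u→22,a→22,b→9,9→22,j→34 23:u→23,a→34,b→23,9→16,j→23 24:u→24,a→35,b→24,9→36,j→23 25:u→25,a→25,b→26,9→25,j→16 26:u→26,a→26,b→37,9→26,j→16 27:u→27,a→29,b→38,9→27,j→39 28:u→28,a→18,b→39,9→13,j→28 29:u→29,a→29,b→37,9→29,j→29 30:u→16,a→40,b→30,9→30,j→30 31:u→31,a→31,b→37,9→31,j→41 32:u→16,a→42,b→32,9→32,j→43 33:u→33,a→41,b→43,9→16,j→33 34:u→34,a→34,b→44,9→16,j→34 35:u→35,a→35,b→17,9→45,j→34 36:u→36,a→45,b→21,9→36,j→46 37:u→16,a→37,b→37,9→37,j→16 38:u→16,a→40,b→38,9→38,j→47 39:u→39,a→29,b→47,9→48,j→39 40:u→16,a→40,b→37,9→40,j→40 41:u→41,a→41,b→49,9→16,j→41 42:u→16,a→42,b→37,9→42,j→50 43:u→16,a→50,b→43,9→16,j→43 44:u→44,a→44,b→44,9→16,j→16 45:u→45,a→45,b→26,9→45,j→51 46:u→46,a→51,b→33,9→16,j→46 47:u→16,a→40,b→47,9→52,j→47 48:u→48,a→29,b→32,9→48,j→48 49:u→16,a→49,b→49,9→16,j→16 50:u→16,a→50,b→49,9→16,j→50 51:u→51,a→51,b→53,9→16,j→51 52:u→16,a→40,b→32,9→52,j→52 53:u→53,a→53,b→49,9→16,j→16.
'9abj': N↓-sim [59, 56, 26, 10, 1] end={s61} rej; 4/4 del acc.
'uj9bj9': N↓-sim [59, 53, 45, 40, 29, 12, 1] end={s61} — reject; 6/6 del acc.
'9j9bbu': |S_i|=[59, 56, 48, 36, 24, 13, 2] end={s25,s61} — reject; 6/6 single-dels accept.
3 words, ⪯-incomp.
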